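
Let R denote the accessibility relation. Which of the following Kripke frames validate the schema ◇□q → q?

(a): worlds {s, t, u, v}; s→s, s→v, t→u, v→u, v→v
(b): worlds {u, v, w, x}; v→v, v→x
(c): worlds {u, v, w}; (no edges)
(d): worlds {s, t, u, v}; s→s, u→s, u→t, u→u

(c)

The schema corresponds to symmetry: ∀x ∀y (Rxy → Ryx).
(a): fails — Rvu but not Ruv.
(b): fails — Rvx but not Rxv.
(c): ✓.
(d): fails — Rus but not Rsu.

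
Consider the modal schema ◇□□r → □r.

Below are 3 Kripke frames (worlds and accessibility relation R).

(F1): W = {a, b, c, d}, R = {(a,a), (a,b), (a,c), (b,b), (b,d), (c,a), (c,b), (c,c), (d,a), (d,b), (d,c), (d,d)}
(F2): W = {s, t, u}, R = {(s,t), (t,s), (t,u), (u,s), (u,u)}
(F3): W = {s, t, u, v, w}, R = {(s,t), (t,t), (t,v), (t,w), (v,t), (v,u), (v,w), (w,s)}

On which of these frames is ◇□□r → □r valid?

(F1), (F2)

This is the axiom for a generalized confluence (Geach) condition; its first-order frame correspondent is ∀x ∀y ∀z ((xRy ∧ xRz) → ∃w (yR²w ∧ z = w)).
(F1): condition met.
(F2): condition met.
(F3): fails — tRw, tRv but no w* with wR²w* and v=w*.
Valid on: (F1), (F2).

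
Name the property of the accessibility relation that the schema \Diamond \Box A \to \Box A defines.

the Euclidean property

Replacing A by ¬A and contraposing gives the equivalent schema ◇A → □◇A.
Suppose ◇A→□◇A is valid. Take Rxy, Rxz and set V(A)={y}. Then ◇A at x, so □◇A at x, so ◇A at z, so some w with Rzw has A; w=y, i.e. Rzy. By symmetry of the argument, Ryz.
The converse is a direct semantic check.
So the correspondent is the Euclidean property.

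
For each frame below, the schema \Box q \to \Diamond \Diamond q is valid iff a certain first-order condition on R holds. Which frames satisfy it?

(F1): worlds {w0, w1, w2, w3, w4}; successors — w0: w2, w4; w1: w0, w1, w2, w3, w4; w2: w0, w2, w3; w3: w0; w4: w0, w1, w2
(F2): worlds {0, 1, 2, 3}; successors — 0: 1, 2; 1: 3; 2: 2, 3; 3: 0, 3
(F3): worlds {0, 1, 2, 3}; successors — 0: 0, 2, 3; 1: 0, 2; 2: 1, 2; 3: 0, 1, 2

(F2), (F3)

Frame correspondent (Sahlqvist): \forall x \exists w (xRw \wedge x R^2 w) — i.e. a generalized confluence (Geach) condition.
(F1): fails — at w3 but no w with w3Rw and w3R²w.
(F2): holds.
(F3): holds.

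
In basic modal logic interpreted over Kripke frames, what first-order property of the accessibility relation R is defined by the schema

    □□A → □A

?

Suppose □□A→□A is valid. Take Rxy and set V(A)={w : xR²w}. Then □□A at x, so □A at x, so A at y, i.e. ∃z(Rxz∧Rzy).
The converse is a direct semantic check.
So the correspondent is density.

density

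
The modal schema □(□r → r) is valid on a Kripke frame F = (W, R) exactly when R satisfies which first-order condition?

Shift-reflexivity

Suppose □(□r→r) is valid. Take Rxy and set V(r)={w : Ryw}. Then at y, □r holds; since □(□r→r) at x, □r→r at y, so r at y, i.e. Ryy.
Conversely, on a frame with shift-reflexivity the schema holds at every world under every valuation.
Frame condition: ∀x ∀y (Rxy → Ryy).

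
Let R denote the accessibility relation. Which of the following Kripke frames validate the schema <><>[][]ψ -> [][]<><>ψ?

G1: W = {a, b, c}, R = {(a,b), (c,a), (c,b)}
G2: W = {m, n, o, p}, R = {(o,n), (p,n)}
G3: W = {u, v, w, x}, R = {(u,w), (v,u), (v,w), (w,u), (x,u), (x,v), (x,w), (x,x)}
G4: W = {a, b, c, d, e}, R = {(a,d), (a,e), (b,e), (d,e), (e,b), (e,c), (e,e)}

Frame correspondent (Sahlqvist): forall x forall y forall z ((x R^2 y & x R^2 z) -> exists w (y R^2 w & z R^2 w)) — i.e. a generalized confluence (Geach) condition.
G1: fails — cR²b, cR²b but no w with bR²w and bR²w.
G2: ✓.
G3: fails — vR²u, vR²w but no t with uR²t and wR²t.
G4: fails — aR²b, aR²c but no w with bR²w and cR²w.
Valid on: G2.

G2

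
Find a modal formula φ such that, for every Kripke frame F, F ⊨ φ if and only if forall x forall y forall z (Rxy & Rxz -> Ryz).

This is the Euclidean property; the standard corresponding axiom is 5: ◇p → □◇p.
Suppose ◇p→□◇p is valid. Take Rxy, Rxz and set V(p)={y}. Then ◇p at x, so □◇p at x, so ◇p at z, so some w with Rzw has p; w=y, i.e. Rzy. By symmetry of the argument, Ryz.

◇p → □◇p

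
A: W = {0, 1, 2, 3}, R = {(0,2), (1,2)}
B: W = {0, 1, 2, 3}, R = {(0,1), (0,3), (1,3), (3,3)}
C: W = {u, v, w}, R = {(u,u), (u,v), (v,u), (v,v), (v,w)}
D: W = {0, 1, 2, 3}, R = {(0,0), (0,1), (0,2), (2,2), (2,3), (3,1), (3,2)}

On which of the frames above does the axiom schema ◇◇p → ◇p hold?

The schema corresponds to transitivity: ∀x ∀y ∀z (Rxy ∧ Ryz → Rxz).
A: holds.
B: holds.
C: fails — Ruv and Rvw but not Ruw.
D: fails — R32 and R23 but not R33.

A, B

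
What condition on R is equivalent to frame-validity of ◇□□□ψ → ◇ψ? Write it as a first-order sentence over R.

∀x ∀y (xRy → ∃w (yR³w ∧ xRw))

This is a Sahlqvist (Geach-type) schema ◇^1□^3ψ → □^0◇^1ψ.
Minimal-valuation argument: fix x; take any y with xR^1y and any z with xR^0z. Set V(ψ) to the set of worlds R-reachable from y in exactly 3 steps. Then □^3ψ holds at y, so the antecedent holds at x; validity forces ◇^1ψ at z, giving a w with zR^1w and yR^3w.
First-order correspondent: ∀x ∀y (xRy → ∃w (yR³w ∧ xRw)).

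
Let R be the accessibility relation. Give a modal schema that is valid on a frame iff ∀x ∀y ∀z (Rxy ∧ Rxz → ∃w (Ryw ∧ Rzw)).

◇□ψ → □◇ψ

This is convergence; the standard corresponding axiom is .2: ◇□ψ → □◇ψ.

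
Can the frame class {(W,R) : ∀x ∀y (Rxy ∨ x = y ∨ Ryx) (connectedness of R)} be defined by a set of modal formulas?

If a class were modally definable it would be closed under disjoint unions (Goldblatt–Thomason).
Take 4 disjoint single-world reflexive frames: each is trivially connected, but their disjoint union has 4 worlds with no edge between distinct components, so it is not connected.
Hence connectedness of R is not modally definable.

Not definable by any modal formula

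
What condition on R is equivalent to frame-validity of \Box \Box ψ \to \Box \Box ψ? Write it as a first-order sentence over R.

\forall x \forall z (x R^2 z \to \exists w (x R^2 w \wedge z = w))

This is a Sahlqvist (Geach-type) schema ◇^0□^2ψ → □^2◇^0ψ.
Minimal-valuation argument: fix x; take any y with xR^0y and any z with xR^2z. Set V(ψ) to the set of worlds R-reachable from y in exactly 2 steps. Then □^2ψ holds at y, so the antecedent holds at x; validity forces ◇^0ψ at z, giving a w with zR^0w and yR^2w.
First-order correspondent: \forall x \forall z (x R^2 z \to \exists w (x R^2 w \wedge z = w)).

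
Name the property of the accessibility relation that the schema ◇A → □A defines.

Partial functionality

Suppose ◇A→□A is valid. Take Rxy, Rxz and set V(A)={y}. Then ◇A at x, so □A at x, so A at z, i.e. z=y.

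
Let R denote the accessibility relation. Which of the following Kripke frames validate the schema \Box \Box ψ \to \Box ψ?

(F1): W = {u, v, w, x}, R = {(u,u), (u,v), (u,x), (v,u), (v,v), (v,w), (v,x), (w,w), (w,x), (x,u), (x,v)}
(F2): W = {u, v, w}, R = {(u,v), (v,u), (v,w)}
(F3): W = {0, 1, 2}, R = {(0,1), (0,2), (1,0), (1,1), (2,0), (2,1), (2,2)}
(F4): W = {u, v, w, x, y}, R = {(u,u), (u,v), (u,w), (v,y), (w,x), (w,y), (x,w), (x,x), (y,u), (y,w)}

(F1), (F3)

This is the axiom for density; its first-order frame correspondent is \forall x \forall y (Rxy \to \exists z (Rxz \wedge Rzy)).
(F1): satisfies the condition.
(F2): fails — Ruv but no z with Ruz and Rzv.
(F3): satisfies the condition.
(F4): fails — Rwy but no z with Rwz and Rzy.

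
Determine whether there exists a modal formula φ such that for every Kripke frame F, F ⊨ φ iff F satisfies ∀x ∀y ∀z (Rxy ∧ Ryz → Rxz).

The condition is transitivity. A defining modal formula is □q → □□q.
Suppose □q→□□q is valid. Take Rxy, Ryz and set V(q)={w : Rxw}. Then □q at x, so □□q at x, so □q at y, so q at z, i.e. Rxz.

Yes, by □q → □□q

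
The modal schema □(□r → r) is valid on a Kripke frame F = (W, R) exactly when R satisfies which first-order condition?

Shift-reflexivity

Suppose □(□r→r) is valid. Take Rxy and set V(r)={w : Ryw}. Then at y, □r holds; since □(□r→r) at x, □r→r at y, so r at y, i.e. Ryy.
Conversely, any frame satisfying ∀x ∀y (Rxy → Ryy) validates the schema.
Frame condition: ∀x ∀y (Rxy → Ryy).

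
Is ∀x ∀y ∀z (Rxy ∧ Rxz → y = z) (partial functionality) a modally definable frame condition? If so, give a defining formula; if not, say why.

Yes, by ◇p → □p

This is a Sahlqvist condition; the CD axiom ◇p → □p defines it.
Suppose ◇p→□p is valid. Take Rxy, Rxz and set V(p)={y}. Then ◇p at x, so □p at x, so p at z, i.e. z=y.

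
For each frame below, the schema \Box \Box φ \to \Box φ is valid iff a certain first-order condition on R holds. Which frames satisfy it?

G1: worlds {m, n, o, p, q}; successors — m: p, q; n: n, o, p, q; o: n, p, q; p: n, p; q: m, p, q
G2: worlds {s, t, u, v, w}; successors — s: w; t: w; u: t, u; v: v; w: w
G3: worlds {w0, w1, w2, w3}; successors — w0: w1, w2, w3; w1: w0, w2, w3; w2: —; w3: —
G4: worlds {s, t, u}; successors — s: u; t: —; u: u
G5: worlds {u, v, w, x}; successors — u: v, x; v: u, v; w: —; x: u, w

The schema corresponds to density: \forall x \forall y (Rxy \to \exists z (Rxz \wedge Rzy)).
G1: ✓.
G2: ✓.
G3: fails — Rw1w0 but no z with Rw1z and Rzw0.
G4: ✓.
G5: fails — Rxw but no z with Rxz and Rzw.
Valid on: G1, G2, G4.

G1, G2, G4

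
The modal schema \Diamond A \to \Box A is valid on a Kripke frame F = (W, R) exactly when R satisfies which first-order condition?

Suppose ◇A→□A is valid. Take Rxy, Rxz and set V(A)={y}. Then ◇A at x, so □A at x, so A at z, i.e. z=y.

partial functionality: \forall x \forall y \forall z (Rxy \wedge Rxz \to y = z)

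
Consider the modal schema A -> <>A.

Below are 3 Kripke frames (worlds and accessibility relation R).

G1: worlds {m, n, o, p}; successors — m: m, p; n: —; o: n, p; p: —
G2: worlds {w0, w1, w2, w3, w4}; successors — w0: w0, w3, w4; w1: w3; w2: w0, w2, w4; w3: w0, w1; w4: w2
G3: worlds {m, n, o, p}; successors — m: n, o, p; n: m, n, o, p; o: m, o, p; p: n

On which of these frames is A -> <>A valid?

Frame correspondent (Sahlqvist): forall x Rxx — i.e. reflexivity.
G1: fails — world n does not see itself.
G2: fails — world w1 does not see itself.
G3: fails — world m does not see itself.
Valid on no frame.

none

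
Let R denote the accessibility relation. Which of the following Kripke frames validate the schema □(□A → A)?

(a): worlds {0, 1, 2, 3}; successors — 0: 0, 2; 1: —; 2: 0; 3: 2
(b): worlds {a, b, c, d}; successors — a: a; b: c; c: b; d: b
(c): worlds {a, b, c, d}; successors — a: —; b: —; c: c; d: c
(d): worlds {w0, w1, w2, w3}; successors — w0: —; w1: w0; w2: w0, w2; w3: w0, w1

Frame correspondent (Sahlqvist): ∀x ∀y (Rxy → Ryy) — i.e. shift-reflexivity.
(a): fails — R32 but not R22.
(b): fails — Rdb but not Rbb.
(c): ✓.
(d): fails — Rw1w0 but not Rw0w0.
Valid on: (c).

(c)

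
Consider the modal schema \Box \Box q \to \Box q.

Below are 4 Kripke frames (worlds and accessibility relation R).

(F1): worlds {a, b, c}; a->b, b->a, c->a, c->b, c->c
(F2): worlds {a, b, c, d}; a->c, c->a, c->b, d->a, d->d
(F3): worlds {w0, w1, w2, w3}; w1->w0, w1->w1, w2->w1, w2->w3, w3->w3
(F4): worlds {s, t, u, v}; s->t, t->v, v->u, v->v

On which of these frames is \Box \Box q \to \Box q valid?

The schema corresponds to density: \forall x \forall y (Rxy \to \exists z (Rxz \wedge Rzy)).
(F1): fails — Rab but no z with Raz and Rzb.
(F2): fails — Rcb but no z with Rcz and Rzb.
(F3): satisfies the condition.
(F4): fails — Rst but no z with Rsz and Rzt.

(F3)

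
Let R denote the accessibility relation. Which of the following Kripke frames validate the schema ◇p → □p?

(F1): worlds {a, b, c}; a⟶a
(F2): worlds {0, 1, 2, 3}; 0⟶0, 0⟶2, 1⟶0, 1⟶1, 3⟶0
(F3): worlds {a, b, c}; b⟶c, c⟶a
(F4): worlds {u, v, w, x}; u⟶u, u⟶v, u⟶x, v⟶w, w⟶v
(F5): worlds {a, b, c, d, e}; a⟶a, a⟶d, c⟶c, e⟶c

Frame correspondent (Sahlqvist): ∀x ∀y ∀z (Rxy ∧ Rxz → y = z) — i.e. partial functionality.
(F1): condition met.
(F2): fails — 0 sees both 0 and 2.
(F3): condition met.
(F4): fails — u sees both u and v.
(F5): fails — a sees both a and d.
Valid on: (F1), (F3).

(F1), (F3)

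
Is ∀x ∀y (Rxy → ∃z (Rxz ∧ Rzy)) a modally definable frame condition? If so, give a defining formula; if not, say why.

Definable; □□p → □p defines it

The condition is density. A defining modal formula is □□p → □p.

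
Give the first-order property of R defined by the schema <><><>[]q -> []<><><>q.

forall x forall y forall z ((x R^3 y & xRz) -> exists w (yRw & z R^3 w))

This is a Sahlqvist (Geach-type) schema ◇^3□^1q → □^1◇^3q.
Minimal-valuation argument: fix x; take any y with xR^3y and any z with xR^1z. Set V(q) to the set of worlds R-reachable from y in exactly 1 step. Then □^1q holds at y, so the antecedent holds at x; validity forces ◇^3q at z, giving a w with zR^3w and yR^1w.
First-order correspondent: forall x forall y forall z ((x R^3 y & xRz) -> exists w (yRw & z R^3 w)).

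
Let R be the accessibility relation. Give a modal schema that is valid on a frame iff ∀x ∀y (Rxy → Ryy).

The condition is shift-reflexivity. The T□ schema □(□p → p) defines it.
Suppose □(□p→p) is valid. Take Rxy and set V(p)={w : Ryw}. Then at y, □p holds; since □(□p→p) at x, □p→p at y, so p at y, i.e. Ryy.

□(□p → p)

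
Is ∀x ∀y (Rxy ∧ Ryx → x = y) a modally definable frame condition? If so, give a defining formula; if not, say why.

Any modally definable frame class is closed under surjective bounded morphisms.
The 4-cycle (worlds 0,1,2,3 with 0→1→2→3→0) is antisymmetric. Sending even-indexed worlds to s and odd-indexed worlds to t is a surjective bounded morphism onto the two-world frame with s↔t, which is not antisymmetric.
So the class is not modally definable.

Not modally definable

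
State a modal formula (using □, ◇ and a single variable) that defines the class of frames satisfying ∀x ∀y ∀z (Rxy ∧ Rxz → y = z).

The condition is partial functionality. The CD schema ◇p → □p defines it.
Suppose ◇p→□p is valid. Take Rxy, Rxz and set V(p)={y}. Then ◇p at x, so □p at x, so p at z, i.e. z=y.

◇p → □p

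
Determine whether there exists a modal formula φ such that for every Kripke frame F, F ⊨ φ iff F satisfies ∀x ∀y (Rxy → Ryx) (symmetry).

Definable; r → □◇r defines it

This is a Sahlqvist condition; the B axiom r → □◇r defines it.
Suppose r→□◇r is valid. Take Rxy and set V(r)={x}. Then r at x, so □◇r at x, so ◇r at y, so some z with Ryz has r; z=x, i.e. Ryx.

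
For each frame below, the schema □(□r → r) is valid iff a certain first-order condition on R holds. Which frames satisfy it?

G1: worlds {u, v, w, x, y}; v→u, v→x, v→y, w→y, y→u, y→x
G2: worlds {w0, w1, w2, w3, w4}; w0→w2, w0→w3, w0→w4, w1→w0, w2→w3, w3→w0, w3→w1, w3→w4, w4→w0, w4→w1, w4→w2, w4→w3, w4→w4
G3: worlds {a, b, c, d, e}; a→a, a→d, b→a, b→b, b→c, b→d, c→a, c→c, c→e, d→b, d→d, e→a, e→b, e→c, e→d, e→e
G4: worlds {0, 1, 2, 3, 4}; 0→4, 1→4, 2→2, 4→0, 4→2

G3

Frame correspondent (Sahlqvist): ∀x ∀y (Rxy → Ryy) — i.e. shift-reflexivity.
G1: fails — Ryx but not Rxx.
G2: fails — Rw1w0 but not Rw0w0.
G3: condition met.
G4: fails — R04 but not R44.
Valid on: G3.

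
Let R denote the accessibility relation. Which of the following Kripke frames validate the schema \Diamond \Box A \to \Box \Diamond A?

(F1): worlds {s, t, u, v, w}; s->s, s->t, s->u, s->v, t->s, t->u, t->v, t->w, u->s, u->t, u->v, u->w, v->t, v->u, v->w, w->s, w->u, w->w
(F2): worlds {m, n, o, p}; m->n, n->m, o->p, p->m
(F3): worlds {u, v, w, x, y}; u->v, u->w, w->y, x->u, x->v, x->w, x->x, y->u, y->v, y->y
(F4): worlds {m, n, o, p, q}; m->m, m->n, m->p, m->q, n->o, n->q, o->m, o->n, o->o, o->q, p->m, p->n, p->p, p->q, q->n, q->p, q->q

The schema corresponds to convergence: \forall x \forall y \forall z (Rxy \wedge Rxz \to \exists w (Ryw \wedge Rzw)).
(F1): ✓.
(F2): ✓.
(F3): fails — Ruv and Ruv but v and v have no common successor.
(F4): ✓.

(F1), (F2), (F4)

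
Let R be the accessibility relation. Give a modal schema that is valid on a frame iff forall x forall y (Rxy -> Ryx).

s → □◇s

The condition is symmetry. The B schema s → □◇s defines it.
Suppose s→□◇s is valid. Take Rxy and set V(s)={x}. Then s at x, so □◇s at x, so ◇s at y, so some z with Ryz has s; z=x, i.e. Ryx.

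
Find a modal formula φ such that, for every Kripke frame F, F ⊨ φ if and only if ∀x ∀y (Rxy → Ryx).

r → □◇r

The condition is symmetry. The B schema r → □◇r defines it.
Suppose r→□◇r is valid. Take Rxy and set V(r)={x}. Then r at x, so □◇r at x, so ◇r at y, so some z with Ryz has r; z=x, i.e. Ryx.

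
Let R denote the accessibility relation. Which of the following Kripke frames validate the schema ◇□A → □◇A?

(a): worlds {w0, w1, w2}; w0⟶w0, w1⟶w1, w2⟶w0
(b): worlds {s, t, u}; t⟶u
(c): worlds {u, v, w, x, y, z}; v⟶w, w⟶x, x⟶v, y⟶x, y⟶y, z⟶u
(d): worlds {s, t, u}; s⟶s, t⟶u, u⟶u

This is the axiom for convergence; its first-order frame correspondent is ∀x ∀y ∀z (Rxy ∧ Rxz → ∃w (Ryw ∧ Rzw)).
(a): holds.
(b): fails — Rtu and Rtu but u and u have no common successor.
(c): fails — Ryx and Ryy but x and y have no common successor.
(d): holds.
Valid on: (a), (d).

(a), (d)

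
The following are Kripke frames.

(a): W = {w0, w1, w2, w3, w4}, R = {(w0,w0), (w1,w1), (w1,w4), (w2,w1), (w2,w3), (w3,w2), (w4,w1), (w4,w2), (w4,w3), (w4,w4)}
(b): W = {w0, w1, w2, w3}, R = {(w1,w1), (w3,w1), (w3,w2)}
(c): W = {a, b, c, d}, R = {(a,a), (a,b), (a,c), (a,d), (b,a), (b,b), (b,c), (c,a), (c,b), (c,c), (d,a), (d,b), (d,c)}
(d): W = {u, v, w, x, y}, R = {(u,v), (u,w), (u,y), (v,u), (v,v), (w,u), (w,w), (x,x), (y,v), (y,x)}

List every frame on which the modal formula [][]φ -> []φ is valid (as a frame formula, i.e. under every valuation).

(c)

This is the axiom for density; its first-order frame correspondent is forall x forall y (Rxy -> exists z (Rxz & Rzy)).
(a): fails — Rw3w2 but no z with Rw3z and Rzw2.
(b): fails — Rw3w2 but no z with Rw3z and Rzw2.
(c): condition met.
(d): fails — Ruy but no z with Ruz and Rzy.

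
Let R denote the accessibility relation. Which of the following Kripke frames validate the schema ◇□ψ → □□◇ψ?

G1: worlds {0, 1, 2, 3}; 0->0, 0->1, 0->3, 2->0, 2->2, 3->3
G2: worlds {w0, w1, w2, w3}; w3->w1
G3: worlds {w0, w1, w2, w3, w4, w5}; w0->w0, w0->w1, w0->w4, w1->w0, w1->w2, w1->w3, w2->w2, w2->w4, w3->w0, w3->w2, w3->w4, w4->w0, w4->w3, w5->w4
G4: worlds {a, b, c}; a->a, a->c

The schema corresponds to a generalized confluence (Geach) condition: ∀x ∀y ∀z ((xRy ∧ xR²z) → ∃w (yRw ∧ zRw)).
G1: fails — 0R0, 0R²1 but no w with 0Rw and 1Rw.
G2: condition met.
G3: fails — w0Rw4, w0R²w2 but no w with w4Rw and w2Rw.
G4: fails — aRa, aR²c but no w with aRw and cRw.
Valid on: G2.

G2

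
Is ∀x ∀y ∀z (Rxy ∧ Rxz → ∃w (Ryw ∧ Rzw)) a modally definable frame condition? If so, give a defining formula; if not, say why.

This is a Sahlqvist condition; the .2 axiom ◇□r → □◇r defines it.
Suppose ◇□r→□◇r is valid. Take Rxy, Rxz and set V(r)={w : Ryw}. Then □r at y so ◇□r at x, so □◇r at x, so ◇r at z, giving w with Rzw and Ryw.

Definable; ◇□r → □◇r defines it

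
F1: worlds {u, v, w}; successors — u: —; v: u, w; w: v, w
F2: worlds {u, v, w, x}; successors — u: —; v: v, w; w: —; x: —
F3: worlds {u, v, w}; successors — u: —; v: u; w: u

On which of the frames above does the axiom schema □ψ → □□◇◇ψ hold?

This is the axiom for a generalized confluence (Geach) condition; its first-order frame correspondent is ∀x ∀z (xR²z → ∃w (xRw ∧ zR²w)).
F1: fails — wR²u but no t with wRt and uR²t.
F2: fails — vR²w but no t with vRt and wR²t.
F3: satisfies the condition.
Valid on: F3.

F3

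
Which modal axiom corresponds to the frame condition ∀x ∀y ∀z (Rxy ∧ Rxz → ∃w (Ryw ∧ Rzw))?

◇□p → □◇p

A defining formula is ◇□p → □◇p (the .2 axiom).
Suppose ◇□p→□◇p is valid. Take Rxy, Rxz and set V(p)={w : Ryw}. Then □p at y so ◇□p at x, so □◇p at x, so ◇p at z, giving w with Rzw and Ryw.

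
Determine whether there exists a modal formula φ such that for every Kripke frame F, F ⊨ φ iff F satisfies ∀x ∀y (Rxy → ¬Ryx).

Not modally definable

Any modally definable frame class is closed under surjective bounded morphisms.
The 3-cycle (worlds s,t,u with s→t→u→s) is asymmetric. Mapping every world to a single reflexive point • is a surjective bounded morphism, and the reflexive point is not asymmetric (R•• but asymmetry requires ¬R••).
Hence asymmetry is not modally definable.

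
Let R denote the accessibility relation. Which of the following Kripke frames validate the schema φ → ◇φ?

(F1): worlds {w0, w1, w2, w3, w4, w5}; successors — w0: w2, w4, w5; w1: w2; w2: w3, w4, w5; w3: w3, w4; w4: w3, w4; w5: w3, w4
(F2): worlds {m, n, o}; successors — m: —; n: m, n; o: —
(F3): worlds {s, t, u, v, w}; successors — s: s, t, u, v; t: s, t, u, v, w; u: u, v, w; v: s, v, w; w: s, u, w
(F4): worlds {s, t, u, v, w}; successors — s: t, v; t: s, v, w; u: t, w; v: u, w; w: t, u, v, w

(F3)

Frame correspondent (Sahlqvist): ∀x ∃w (x = w ∧ xRw) — i.e. a generalized confluence (Geach) condition.
(F1): fails — at w0 but no w with w0=w and w0Rw.
(F2): fails — at m but no w with m=w and mRw.
(F3): ✓.
(F4): fails — at s but no w* with s=w* and sRw*.
Valid on: (F3).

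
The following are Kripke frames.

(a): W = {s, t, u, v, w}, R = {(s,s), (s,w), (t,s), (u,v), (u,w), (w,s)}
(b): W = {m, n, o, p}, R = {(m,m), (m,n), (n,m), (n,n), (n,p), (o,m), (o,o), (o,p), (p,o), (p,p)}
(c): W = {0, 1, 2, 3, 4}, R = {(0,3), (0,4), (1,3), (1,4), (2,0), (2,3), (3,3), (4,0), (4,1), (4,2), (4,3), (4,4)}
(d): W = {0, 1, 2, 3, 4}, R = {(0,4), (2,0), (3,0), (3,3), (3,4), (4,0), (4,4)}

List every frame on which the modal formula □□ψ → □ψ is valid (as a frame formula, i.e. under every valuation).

(b)

The schema corresponds to density: ∀x ∀y (Rxy → ∃z (Rxz ∧ Rzy)).
(a): fails — Ruv but no z with Ruz and Rzv.
(b): condition met.
(c): fails — R20 but no z with R2z and Rz0.
(d): fails — R20 but no z with R2z and Rz0.
Valid on: (b).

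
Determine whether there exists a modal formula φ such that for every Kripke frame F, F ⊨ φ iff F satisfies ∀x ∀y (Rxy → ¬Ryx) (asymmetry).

No — not modally definable

Modal frame validity is preserved under surjective bounded morphisms.
The 5-cycle (worlds 0,1,2,3,4 with 0→1→2→3→4→0) is asymmetric. Mapping every world to a single reflexive point • is a surjective bounded morphism, and the reflexive point is not asymmetric (R•• but asymmetry requires ¬R••).
Hence asymmetry is not modally definable.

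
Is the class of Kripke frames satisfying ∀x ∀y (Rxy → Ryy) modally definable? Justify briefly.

Definable; □(□q → q) defines it

The condition is shift-reflexivity. A defining modal formula is □(□q → q).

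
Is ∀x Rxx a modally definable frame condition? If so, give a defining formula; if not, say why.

The condition is reflexivity. A defining modal formula is □p → p.
Suppose □p→p is valid. At any x set V(p)={w : Rxw}. Then □p holds at x, so p holds at x, i.e. Rxx.

Yes, by □p → p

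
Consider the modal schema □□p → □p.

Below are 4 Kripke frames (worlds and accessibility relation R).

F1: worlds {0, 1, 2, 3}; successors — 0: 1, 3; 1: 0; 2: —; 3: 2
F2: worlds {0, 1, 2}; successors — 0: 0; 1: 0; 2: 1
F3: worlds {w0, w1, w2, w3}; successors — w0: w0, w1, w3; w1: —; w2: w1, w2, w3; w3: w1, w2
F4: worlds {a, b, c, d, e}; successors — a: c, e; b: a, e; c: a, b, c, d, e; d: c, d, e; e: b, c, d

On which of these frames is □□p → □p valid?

The schema corresponds to density: ∀x ∀y (Rxy → ∃z (Rxz ∧ Rzy)).
F1: fails — R01 but no z with R0z and Rz1.
F2: fails — R21 but no z with R2z and Rz1.
F3: ✓.
F4: fails — Rba but no z with Rbz and Rza.

F3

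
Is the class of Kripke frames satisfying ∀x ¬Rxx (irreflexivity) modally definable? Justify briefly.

No — not modally definable

Any modally definable frame class is closed under surjective bounded morphisms.
The 4-cycle (worlds 0,1,2,3 with 0→1→2→3→0) is irreflexive, and the map sending every world to a single reflexive point • is a surjective bounded morphism (forth: every edge maps to (•,•); back: every world has a successor). So any modal formula valid on the 4-cycle is also valid on the reflexive point, which is not irreflexive.
Hence irreflexivity is not modally definable.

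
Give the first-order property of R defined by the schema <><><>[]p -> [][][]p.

This is a Sahlqvist (Geach-type) schema ◇^3□^1p → □^3◇^0p.
First-order correspondent: forall x forall y forall z ((x R^3 y & x R^3 z) -> exists w (yRw & z = w)).

forall x forall y forall z ((x R^3 y & x R^3 z) -> exists w (yRw & z = w))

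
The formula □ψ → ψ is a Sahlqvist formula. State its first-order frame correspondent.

Reflexivity

Suppose □ψ→ψ is valid. At any x set V(ψ)={w : Rxw}. Then □ψ holds at x, so ψ holds at x, i.e. Rxx.
The converse is a direct semantic check.
Frame condition: ∀x Rxx.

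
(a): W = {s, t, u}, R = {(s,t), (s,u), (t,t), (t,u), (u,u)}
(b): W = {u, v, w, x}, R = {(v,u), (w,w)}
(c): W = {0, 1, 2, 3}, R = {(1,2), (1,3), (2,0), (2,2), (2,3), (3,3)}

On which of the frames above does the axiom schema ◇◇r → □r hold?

(b)

Frame correspondent (Sahlqvist): ∀x ∀y ∀z ((xR²y ∧ xRz) → ∃w (y = w ∧ z = w)) — i.e. a generalized confluence (Geach) condition.
(a): fails — sR²t, sRu but t ≠ u.
(b): holds.
(c): fails — 1R²0, 1R2 but 0 ≠ 2.
Valid on: (b).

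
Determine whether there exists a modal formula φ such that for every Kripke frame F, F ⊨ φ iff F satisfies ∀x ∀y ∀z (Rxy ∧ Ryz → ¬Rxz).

No

If a class were modally definable it would be closed under surjective bounded morphisms (Goldblatt–Thomason).
The 7-cycle (worlds 0,1,2,3,4,5,6 with 0→1→2→3→4→5→6→0) is intransitive. Mapping every world to a single reflexive point • is a surjective bounded morphism; the reflexive point is not intransitive (R••∧R•• but R••).
So the class is not modally definable.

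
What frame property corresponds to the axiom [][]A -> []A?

Density

Suppose □□A→□A is valid. Take Rxy and set V(A)={w : xR²w}. Then □□A at x, so □A at x, so A at y, i.e. ∃z(Rxz∧Rzy).
Conversely, any frame satisfying forall x forall y (Rxy -> exists z (Rxz & Rzy)) validates the schema.
So the correspondent is density.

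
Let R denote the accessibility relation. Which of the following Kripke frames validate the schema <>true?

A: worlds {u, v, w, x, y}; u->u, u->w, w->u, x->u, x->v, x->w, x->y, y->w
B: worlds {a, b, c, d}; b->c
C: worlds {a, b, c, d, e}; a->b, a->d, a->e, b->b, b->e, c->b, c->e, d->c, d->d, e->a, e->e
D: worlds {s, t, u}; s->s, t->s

Frame correspondent (Sahlqvist): forall x exists y Rxy — i.e. seriality.
A: fails — world v has no successor.
B: fails — world a has no successor.
C: ✓.
D: fails — world u has no successor.
Valid on: C.

C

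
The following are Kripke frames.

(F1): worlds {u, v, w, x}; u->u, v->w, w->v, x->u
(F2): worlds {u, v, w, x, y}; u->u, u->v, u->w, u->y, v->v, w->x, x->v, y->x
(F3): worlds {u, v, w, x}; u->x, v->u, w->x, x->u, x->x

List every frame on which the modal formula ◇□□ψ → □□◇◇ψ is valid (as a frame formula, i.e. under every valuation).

Frame correspondent (Sahlqvist): ∀x ∀y ∀z ((xRy ∧ xR²z) → ∃w (yR²w ∧ zR²w)) — i.e. a generalized confluence (Geach) condition.
(F1): fails — vRw, vR²v but no t with wR²t and vR²t.
(F2): satisfies the condition.
(F3): satisfies the condition.
Valid on: (F2), (F3).

(F2), (F3)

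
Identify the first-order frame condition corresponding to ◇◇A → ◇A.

Replacing A by ¬A and contraposing gives the equivalent schema □A → □□A.
Suppose □A→□□A is valid. Take Rxy, Ryz and set V(A)={w : Rxw}. Then □A at x, so □□A at x, so □A at y, so A at z, i.e. Rxz.

transitivity: ∀x ∀y ∀z (Rxy ∧ Ryz → Rxz)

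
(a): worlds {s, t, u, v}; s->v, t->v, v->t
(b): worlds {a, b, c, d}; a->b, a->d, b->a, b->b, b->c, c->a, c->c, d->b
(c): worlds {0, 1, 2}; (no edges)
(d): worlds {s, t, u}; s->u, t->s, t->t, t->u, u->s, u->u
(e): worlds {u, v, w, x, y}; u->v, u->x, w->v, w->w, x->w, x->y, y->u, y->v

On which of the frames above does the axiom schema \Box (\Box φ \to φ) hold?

(c)

The schema corresponds to shift-reflexivity: \forall x \forall y (Rxy \to Ryy).
(a): fails — Rvt but not Rtt.
(b): fails — Rba but not Raa.
(c): satisfies the condition.
(d): fails — Rus but not Rss.
(e): fails — Ruv but not Rvv.
Valid on: (c).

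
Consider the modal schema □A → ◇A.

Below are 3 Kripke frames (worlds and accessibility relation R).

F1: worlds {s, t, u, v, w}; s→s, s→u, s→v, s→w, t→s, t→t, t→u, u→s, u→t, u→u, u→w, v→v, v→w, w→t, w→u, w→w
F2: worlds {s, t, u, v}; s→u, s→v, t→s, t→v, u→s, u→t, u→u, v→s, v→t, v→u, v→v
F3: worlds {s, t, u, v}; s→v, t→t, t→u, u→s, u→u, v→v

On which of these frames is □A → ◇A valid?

F1, F2, F3

Frame correspondent (Sahlqvist): ∀x ∃y Rxy — i.e. seriality.
F1: condition met.
F2: condition met.
F3: condition met.
Valid on: F1, F2, F3.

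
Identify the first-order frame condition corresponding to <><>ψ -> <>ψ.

This schema is equivalent to the 4 axiom □ψ → □□ψ.
It corresponds to transitivity: forall x forall y forall z (Rxy & Ryz -> Rxz).

transitivity: forall x forall y forall z (Rxy & Ryz -> Rxz)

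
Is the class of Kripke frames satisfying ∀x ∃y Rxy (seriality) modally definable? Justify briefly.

Yes, by □q → ◇q

Yes: it is seriality, defined by the D schema □q → ◇q.
Suppose □q→◇q is valid. At any x set V(q)=W. Then □q at x, so ◇q at x, so x has a successor.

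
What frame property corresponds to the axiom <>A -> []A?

Suppose ◇A→□A is valid. Take Rxy, Rxz and set V(A)={y}. Then ◇A at x, so □A at x, so A at z, i.e. z=y.
Conversely, any frame satisfying forall x forall y forall z (Rxy & Rxz -> y = z) validates the schema.
Frame condition: forall x forall y forall z (Rxy & Rxz -> y = z).

Partial functionality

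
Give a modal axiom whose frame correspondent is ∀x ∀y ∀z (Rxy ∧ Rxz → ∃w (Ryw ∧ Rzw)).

◇□q → □◇q

A defining formula is ◇□q → □◇q (the .2 axiom).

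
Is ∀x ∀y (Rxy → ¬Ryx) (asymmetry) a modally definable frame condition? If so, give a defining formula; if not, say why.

Not modally definable

Any modally definable frame class is closed under surjective bounded morphisms.
The 5-cycle (worlds a,b,c,d,e with a→b→c→d→e→a) is asymmetric. Mapping every world to a single reflexive point • is a surjective bounded morphism, and the reflexive point is not asymmetric (R•• but asymmetry requires ¬R••).
So no modal formula (or set of formulas) defines exactly the asymmetric frames.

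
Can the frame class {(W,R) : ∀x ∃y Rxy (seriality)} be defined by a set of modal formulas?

Yes, by □p → ◇p

The condition is seriality. A defining modal formula is □p → ◇p.
Suppose □p→◇p is valid. At any x set V(p)=W. Then □p at x, so ◇p at x, so x has a successor.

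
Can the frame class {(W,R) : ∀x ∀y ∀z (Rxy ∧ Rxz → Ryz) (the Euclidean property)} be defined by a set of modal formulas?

Yes: it is the Euclidean property, defined by the 5 schema ◇r → □◇r.

Yes, by ◇r → □◇r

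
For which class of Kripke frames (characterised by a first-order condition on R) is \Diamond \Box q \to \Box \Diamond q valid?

convergence

This is the .2 axiom.
Its frame correspondent is convergence — \forall x \forall y \forall z (Rxy \wedge Rxz \to \exists w (Ryw \wedge Rzw)).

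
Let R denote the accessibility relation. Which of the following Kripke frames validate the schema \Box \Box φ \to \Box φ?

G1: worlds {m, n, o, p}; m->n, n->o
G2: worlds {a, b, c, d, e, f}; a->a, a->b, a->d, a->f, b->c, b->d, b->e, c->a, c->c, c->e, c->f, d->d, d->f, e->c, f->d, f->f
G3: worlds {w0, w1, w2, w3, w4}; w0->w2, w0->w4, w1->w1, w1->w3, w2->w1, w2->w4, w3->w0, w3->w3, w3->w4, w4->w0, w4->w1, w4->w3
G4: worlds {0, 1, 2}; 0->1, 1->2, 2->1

G2

This is the axiom for density; its first-order frame correspondent is \forall x \forall y (Rxy \to \exists z (Rxz \wedge Rzy)).
G1: fails — Rno but no z with Rnz and Rzo.
G2: condition met.
G3: fails — Rw2w4 but no z with Rw2z and Rzw4.
G4: fails — R12 but no z with R1z and Rz2.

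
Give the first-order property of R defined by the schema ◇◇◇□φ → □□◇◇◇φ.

∀x ∀y ∀z ((xR³y ∧ xR²z) → ∃w (yRw ∧ zR³w))

This is a Sahlqvist (Geach-type) schema ◇^3□^1φ → □^2◇^3φ.
First-order correspondent: ∀x ∀y ∀z ((xR³y ∧ xR²z) → ∃w (yRw ∧ zR³w)).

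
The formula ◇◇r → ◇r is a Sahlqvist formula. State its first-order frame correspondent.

Replacing r by ¬r and contraposing gives the equivalent schema □r → □□r.
Suppose □r→□□r is valid. Take Rxy, Ryz and set V(r)={w : Rxw}. Then □r at x, so □□r at x, so □r at y, so r at z, i.e. Rxz.

transitivity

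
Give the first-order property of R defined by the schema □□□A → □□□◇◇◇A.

∀x ∀z (xR³z → ∃w (xR³w ∧ zR³w))

This is a Sahlqvist (Geach-type) schema ◇^0□^3A → □^3◇^3A.
Minimal-valuation argument: fix x; take any y with xR^0y and any z with xR^3z. Set V(A) to the set of worlds R-reachable from y in exactly 3 steps. Then □^3A holds at y, so the antecedent holds at x; validity forces ◇^3A at z, giving a w with zR^3w and yR^3w.
First-order correspondent: ∀x ∀z (xR³z → ∃w (xR³w ∧ zR³w)).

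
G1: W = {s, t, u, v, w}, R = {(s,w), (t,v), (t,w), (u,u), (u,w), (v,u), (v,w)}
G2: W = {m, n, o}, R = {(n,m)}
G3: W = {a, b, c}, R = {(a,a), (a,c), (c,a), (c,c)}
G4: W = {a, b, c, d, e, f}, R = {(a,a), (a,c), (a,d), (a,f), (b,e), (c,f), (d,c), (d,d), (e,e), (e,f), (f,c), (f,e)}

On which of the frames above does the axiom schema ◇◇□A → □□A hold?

This is the axiom for a generalized confluence (Geach) condition; its first-order frame correspondent is ∀x ∀y ∀z ((xR²y ∧ xR²z) → ∃w (yRw ∧ z = w)).
G1: fails — tR²w, tR²u but no w* with wRw* and u=w*.
G2: satisfies the condition.
G3: satisfies the condition.
G4: fails — aR²a, aR²e but no w with aRw and e=w.

G2, G3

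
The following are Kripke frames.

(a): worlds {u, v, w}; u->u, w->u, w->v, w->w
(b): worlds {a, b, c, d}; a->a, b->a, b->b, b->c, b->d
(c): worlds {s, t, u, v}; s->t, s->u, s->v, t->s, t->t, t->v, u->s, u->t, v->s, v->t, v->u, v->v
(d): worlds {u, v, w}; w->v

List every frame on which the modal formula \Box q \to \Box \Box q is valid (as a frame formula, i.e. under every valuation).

(a), (b), (d)

This is the axiom for transitivity; its first-order frame correspondent is \forall x \forall y \forall z (Rxy \wedge Ryz \to Rxz).
(a): condition met.
(b): condition met.
(c): fails — Rtv and Rvu but not Rtu.
(d): condition met.
Valid on: (a), (b), (d).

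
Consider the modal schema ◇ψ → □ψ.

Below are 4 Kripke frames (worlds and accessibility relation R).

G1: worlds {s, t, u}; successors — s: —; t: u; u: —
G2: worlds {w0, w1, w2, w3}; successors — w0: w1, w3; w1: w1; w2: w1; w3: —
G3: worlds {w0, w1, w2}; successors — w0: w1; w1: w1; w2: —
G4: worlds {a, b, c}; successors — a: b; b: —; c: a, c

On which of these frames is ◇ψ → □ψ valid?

The schema corresponds to partial functionality: ∀x ∀y ∀z (Rxy ∧ Rxz → y = z).
G1: condition met.
G2: fails — w0 sees both w1 and w3.
G3: condition met.
G4: fails — c sees both a and c.

G1, G3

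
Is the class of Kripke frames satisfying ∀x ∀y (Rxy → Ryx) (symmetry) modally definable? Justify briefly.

The condition is symmetry. A defining modal formula is r → □◇r.
Suppose r→□◇r is valid. Take Rxy and set V(r)={x}. Then r at x, so □◇r at x, so ◇r at y, so some z with Ryz has r; z=x, i.e. Ryx.

Definable; r → □◇r defines it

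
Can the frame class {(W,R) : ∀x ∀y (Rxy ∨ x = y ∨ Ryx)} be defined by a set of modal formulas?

No — not modally definable

If a class were modally definable it would be closed under disjoint unions (Goldblatt–Thomason).
Take 4 disjoint single-world reflexive frames: each is trivially connected, but their disjoint union has 4 worlds with no edge between distinct components, so it is not connected.
So the class is not modally definable.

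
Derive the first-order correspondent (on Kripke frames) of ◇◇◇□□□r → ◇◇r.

∀x ∀y (xR³y → ∃w (yR³w ∧ xR²w))

This is a Sahlqvist (Geach-type) schema ◇^3□^3r → □^0◇^2r.
First-order correspondent: ∀x ∀y (xR³y → ∃w (yR³w ∧ xR²w)).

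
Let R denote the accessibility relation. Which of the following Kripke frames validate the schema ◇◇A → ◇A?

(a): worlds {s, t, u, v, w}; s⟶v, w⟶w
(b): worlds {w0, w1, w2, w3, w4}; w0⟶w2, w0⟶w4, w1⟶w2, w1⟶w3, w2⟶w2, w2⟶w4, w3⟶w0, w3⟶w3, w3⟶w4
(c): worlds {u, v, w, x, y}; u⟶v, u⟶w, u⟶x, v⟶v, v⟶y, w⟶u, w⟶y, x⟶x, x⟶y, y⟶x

(a)

The schema corresponds to transitivity: ∀x ∀y ∀z (Rxy ∧ Ryz → Rxz).
(a): satisfies the condition.
(b): fails — Rw1w2 and Rw2w4 but not Rw1w4.
(c): fails — Ruv and Rvy but not Ruy.
Valid on: (a).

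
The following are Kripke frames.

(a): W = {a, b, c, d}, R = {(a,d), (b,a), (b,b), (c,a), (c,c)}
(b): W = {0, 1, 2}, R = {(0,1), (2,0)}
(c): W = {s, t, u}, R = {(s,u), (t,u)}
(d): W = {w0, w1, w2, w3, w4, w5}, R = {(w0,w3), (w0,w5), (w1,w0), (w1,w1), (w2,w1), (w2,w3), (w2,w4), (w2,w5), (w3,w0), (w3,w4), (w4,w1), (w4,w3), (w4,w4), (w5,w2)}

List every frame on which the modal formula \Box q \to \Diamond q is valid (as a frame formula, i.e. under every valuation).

(d)

This is the axiom for seriality; its first-order frame correspondent is \forall x \exists y Rxy.
(a): fails — world d has no successor.
(b): fails — world 1 has no successor.
(c): fails — world u has no successor.
(d): satisfies the condition.
Valid on: (d).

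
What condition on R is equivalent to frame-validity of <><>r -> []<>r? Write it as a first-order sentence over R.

forall x forall y forall z ((x R^2 y & xRz) -> exists w (y = w & zRw))

This is a Sahlqvist (Geach-type) schema ◇^2□^0r → □^1◇^1r.
First-order correspondent: forall x forall y forall z ((x R^2 y & xRz) -> exists w (y = w & zRw)).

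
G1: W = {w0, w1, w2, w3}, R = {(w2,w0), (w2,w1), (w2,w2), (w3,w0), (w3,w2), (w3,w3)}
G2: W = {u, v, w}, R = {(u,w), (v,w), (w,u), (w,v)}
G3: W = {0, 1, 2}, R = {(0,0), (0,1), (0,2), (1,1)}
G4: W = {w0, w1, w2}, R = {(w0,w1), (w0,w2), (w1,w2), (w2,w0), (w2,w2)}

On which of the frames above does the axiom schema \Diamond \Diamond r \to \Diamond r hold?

The schema corresponds to transitivity: \forall x \forall y \forall z (Rxy \wedge Ryz \to Rxz).
G1: fails — Rw3w2 and Rw2w1 but not Rw3w1.
G2: fails — Rwu and Ruw but not Rww.
G3: holds.
G4: fails — Rw1w2 and Rw2w0 but not Rw1w0.

G3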